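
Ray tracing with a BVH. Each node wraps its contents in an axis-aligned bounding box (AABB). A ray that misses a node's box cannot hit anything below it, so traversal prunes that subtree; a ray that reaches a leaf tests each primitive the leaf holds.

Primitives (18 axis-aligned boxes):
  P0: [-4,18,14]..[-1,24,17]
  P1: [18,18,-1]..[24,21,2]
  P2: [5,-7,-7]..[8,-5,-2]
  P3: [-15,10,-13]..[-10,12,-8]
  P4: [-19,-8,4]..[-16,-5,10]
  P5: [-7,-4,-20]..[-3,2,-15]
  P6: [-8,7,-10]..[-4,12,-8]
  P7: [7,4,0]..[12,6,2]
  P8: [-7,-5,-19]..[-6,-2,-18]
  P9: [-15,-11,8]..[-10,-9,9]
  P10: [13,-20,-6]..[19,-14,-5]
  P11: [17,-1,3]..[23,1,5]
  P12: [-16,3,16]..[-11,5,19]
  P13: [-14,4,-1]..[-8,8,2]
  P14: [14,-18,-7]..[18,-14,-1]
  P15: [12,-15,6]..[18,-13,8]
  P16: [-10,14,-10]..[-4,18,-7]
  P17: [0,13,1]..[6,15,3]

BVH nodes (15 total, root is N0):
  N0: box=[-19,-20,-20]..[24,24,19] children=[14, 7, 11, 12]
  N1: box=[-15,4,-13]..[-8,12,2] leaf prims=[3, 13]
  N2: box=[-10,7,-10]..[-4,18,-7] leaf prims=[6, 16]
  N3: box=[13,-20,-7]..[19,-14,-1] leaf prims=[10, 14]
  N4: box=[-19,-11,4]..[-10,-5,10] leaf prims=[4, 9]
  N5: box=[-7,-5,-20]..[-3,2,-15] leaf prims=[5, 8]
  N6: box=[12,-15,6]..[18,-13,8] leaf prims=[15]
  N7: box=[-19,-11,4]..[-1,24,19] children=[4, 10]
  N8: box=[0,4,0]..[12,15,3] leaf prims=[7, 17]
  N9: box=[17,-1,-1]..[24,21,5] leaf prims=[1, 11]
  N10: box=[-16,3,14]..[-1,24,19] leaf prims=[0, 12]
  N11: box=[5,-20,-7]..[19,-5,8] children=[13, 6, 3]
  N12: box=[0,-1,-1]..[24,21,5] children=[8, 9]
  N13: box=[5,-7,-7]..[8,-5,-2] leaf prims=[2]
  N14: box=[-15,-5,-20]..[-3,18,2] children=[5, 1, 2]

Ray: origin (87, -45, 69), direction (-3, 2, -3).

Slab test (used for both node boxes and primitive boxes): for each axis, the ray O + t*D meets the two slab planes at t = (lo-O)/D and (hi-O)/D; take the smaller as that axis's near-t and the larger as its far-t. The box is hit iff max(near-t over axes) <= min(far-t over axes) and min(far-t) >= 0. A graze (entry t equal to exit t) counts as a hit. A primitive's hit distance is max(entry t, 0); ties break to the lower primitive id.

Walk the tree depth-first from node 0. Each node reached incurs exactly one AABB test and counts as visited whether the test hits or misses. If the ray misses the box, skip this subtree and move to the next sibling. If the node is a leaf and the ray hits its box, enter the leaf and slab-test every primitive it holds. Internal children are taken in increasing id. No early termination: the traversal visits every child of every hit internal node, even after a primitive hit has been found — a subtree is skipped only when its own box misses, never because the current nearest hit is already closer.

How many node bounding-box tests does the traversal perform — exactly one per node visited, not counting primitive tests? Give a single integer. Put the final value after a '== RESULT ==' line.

Trace the traversal:
N0 x:[21,106/3] y:[25/2,69/2] z:[50/3,89/3] -> hit [21,89/3], descend [7, 11, 12, 14]
  N7 x:[88/3,106/3] y:[17,69/2] z:[50/3,65/3] -> miss, prune
  N11 x:[68/3,82/3] y:[25/2,20] z:[61/3,76/3] -> miss, prune
  N12 x:[21,29] y:[22,33] z:[64/3,70/3] -> hit [22,70/3], descend [8, 9]
    N8 x:[25,29] y:[49/2,30] z:[22,23] -> miss, prune
    N9 x:[21,70/3] y:[22,33] z:[64/3,70/3] -> hit [22,70/3] leaf, test {P1(miss), P11@t=22}
  N14 x:[30,34] y:[20,63/2] z:[67/3,89/3] -> miss, prune

Visited [0, 7, 11, 12, 8, 9, 14]. Tests: 7 box, 1 leaf. Nearest: P11.

== RESULT ==
7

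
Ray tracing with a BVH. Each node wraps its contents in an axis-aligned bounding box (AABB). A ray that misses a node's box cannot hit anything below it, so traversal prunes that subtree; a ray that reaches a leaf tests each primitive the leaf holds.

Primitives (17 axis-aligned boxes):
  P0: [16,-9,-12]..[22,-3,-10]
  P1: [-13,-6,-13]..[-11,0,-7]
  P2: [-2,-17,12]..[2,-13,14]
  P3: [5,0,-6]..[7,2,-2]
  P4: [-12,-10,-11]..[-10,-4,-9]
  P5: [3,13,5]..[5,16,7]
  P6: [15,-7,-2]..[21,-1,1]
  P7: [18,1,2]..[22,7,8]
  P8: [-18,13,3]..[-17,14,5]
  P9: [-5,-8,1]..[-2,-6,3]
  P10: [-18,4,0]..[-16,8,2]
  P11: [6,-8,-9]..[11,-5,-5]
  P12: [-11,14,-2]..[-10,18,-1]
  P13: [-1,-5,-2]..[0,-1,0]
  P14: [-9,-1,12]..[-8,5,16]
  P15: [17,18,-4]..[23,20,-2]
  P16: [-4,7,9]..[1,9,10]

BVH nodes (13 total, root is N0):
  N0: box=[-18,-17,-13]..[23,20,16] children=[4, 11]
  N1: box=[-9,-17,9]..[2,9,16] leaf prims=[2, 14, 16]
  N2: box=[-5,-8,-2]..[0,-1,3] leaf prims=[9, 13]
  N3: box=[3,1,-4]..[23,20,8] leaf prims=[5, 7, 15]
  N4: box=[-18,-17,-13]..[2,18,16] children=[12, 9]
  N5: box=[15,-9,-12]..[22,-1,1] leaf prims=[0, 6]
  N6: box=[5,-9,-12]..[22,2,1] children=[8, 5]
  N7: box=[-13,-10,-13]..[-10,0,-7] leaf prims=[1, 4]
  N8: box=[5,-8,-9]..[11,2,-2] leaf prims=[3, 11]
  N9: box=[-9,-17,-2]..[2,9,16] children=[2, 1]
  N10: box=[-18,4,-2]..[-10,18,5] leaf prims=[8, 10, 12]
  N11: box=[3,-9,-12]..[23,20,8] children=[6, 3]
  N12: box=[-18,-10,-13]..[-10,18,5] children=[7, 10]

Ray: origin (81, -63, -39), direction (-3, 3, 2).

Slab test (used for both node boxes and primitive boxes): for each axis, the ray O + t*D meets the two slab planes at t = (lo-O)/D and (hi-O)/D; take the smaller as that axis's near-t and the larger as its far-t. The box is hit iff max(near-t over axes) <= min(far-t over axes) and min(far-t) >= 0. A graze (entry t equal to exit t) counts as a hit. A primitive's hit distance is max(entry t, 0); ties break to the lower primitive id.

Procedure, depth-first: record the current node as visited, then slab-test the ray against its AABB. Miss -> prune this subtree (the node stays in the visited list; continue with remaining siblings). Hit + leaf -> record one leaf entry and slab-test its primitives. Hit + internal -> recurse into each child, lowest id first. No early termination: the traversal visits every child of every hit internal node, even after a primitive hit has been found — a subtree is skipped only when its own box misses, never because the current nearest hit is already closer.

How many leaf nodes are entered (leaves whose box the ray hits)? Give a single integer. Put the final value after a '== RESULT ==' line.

Trace the traversal:
N0 x:[58/3,33] y:[46/3,83/3] z:[13,55/2] -> hit [58/3,55/2], descend [4, 11]
  N4 x:[79/3,33] y:[46/3,27] z:[13,55/2] -> hit [79/3,27], descend [9, 12]
    N9 x:[79/3,30] y:[46/3,24] z:[37/2,55/2] -> miss, prune
    N12 x:[91/3,33] y:[53/3,27] z:[13,22] -> miss, prune
  N11 x:[58/3,26] y:[18,83/3] z:[27/2,47/2] -> hit [58/3,47/2], descend [3, 6]
    N3 x:[58/3,26] y:[64/3,83/3] z:[35/2,47/2] -> hit [64/3,47/2] leaf, test {P5(miss), P7(miss), P15(miss)}
    N6 x:[59/3,76/3] y:[18,65/3] z:[27/2,20] -> hit [59/3,20], descend [5, 8]
      N5 x:[59/3,22] y:[18,62/3] z:[27/2,20] -> hit [59/3,20] leaf, test {P0(miss), P6@t=20}
      N8 x:[70/3,76/3] y:[55/3,65/3] z:[15,37/2] -> miss, prune

Visited [0, 4, 9, 12, 11, 3, 6, 5, 8]. Tests: 9 box, 2 leaf. Nearest: P6.

== RESULT ==
2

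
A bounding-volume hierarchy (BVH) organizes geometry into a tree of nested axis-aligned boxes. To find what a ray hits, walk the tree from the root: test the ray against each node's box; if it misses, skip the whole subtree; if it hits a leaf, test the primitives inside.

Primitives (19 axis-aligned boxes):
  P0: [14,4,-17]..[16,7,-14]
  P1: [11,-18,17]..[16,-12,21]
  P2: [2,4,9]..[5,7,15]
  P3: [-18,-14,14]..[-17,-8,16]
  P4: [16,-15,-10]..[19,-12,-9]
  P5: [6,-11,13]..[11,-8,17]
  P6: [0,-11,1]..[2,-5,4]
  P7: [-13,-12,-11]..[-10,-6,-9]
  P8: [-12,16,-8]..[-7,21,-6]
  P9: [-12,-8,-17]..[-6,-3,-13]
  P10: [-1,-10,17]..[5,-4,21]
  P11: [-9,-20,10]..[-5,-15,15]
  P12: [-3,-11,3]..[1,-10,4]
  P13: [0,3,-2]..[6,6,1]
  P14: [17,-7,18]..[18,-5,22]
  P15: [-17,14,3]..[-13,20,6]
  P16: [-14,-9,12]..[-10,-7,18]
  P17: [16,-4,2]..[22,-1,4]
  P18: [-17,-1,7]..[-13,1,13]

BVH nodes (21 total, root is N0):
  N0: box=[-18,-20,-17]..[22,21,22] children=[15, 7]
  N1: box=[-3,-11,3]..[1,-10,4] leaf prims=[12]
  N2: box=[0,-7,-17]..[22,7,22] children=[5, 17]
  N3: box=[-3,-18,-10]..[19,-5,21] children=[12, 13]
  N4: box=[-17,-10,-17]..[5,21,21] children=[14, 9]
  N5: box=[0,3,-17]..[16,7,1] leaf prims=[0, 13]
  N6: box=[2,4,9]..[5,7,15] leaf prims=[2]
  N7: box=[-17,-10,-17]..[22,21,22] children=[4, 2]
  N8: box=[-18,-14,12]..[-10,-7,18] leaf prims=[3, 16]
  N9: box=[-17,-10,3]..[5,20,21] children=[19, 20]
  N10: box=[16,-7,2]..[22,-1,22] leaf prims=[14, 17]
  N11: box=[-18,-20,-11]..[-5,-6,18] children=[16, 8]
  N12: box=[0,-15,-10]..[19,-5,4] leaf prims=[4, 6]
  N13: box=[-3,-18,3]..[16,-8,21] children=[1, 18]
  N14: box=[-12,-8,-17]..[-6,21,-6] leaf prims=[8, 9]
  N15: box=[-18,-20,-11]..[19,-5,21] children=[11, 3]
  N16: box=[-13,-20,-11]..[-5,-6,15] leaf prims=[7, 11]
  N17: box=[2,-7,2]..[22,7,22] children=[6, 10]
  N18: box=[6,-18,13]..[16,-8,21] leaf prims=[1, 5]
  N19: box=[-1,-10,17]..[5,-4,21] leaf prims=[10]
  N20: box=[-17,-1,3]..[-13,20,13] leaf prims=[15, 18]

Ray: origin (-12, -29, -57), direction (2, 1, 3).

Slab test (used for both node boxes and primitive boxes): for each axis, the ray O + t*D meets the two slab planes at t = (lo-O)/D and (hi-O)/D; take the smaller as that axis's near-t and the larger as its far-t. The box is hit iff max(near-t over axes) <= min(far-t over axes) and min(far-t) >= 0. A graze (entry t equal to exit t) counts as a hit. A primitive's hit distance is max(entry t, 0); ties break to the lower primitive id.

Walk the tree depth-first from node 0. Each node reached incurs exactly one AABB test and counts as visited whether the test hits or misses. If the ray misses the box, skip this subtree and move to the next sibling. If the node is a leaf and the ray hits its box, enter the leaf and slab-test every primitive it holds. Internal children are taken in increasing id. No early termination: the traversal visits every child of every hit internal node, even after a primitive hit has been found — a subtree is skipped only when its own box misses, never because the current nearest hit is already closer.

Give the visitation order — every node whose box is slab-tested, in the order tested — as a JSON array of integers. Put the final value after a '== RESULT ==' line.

Traverse from the root:
N0 x:[-3,17] y:[9,50] z:[40/3,79/3] -> hit [40/3,17], descend [7, 15]
  N7 x:[-5/2,17] y:[19,50] z:[40/3,79/3] -> miss, prune
  N15 x:[-3,31/2] y:[9,24] z:[46/3,26] -> hit [46/3,31/2], descend [3, 11]
    N3 x:[9/2,31/2] y:[11,24] z:[47/3,26] -> miss, prune
    N11 x:[-3,7/2] y:[9,23] z:[46/3,25] -> miss, prune

5 AABB tests over nodes [0, 7, 15, 3, 11]; 0 leaves entered; closest miss.

== RESULT ==
[0, 7, 15, 3, 11]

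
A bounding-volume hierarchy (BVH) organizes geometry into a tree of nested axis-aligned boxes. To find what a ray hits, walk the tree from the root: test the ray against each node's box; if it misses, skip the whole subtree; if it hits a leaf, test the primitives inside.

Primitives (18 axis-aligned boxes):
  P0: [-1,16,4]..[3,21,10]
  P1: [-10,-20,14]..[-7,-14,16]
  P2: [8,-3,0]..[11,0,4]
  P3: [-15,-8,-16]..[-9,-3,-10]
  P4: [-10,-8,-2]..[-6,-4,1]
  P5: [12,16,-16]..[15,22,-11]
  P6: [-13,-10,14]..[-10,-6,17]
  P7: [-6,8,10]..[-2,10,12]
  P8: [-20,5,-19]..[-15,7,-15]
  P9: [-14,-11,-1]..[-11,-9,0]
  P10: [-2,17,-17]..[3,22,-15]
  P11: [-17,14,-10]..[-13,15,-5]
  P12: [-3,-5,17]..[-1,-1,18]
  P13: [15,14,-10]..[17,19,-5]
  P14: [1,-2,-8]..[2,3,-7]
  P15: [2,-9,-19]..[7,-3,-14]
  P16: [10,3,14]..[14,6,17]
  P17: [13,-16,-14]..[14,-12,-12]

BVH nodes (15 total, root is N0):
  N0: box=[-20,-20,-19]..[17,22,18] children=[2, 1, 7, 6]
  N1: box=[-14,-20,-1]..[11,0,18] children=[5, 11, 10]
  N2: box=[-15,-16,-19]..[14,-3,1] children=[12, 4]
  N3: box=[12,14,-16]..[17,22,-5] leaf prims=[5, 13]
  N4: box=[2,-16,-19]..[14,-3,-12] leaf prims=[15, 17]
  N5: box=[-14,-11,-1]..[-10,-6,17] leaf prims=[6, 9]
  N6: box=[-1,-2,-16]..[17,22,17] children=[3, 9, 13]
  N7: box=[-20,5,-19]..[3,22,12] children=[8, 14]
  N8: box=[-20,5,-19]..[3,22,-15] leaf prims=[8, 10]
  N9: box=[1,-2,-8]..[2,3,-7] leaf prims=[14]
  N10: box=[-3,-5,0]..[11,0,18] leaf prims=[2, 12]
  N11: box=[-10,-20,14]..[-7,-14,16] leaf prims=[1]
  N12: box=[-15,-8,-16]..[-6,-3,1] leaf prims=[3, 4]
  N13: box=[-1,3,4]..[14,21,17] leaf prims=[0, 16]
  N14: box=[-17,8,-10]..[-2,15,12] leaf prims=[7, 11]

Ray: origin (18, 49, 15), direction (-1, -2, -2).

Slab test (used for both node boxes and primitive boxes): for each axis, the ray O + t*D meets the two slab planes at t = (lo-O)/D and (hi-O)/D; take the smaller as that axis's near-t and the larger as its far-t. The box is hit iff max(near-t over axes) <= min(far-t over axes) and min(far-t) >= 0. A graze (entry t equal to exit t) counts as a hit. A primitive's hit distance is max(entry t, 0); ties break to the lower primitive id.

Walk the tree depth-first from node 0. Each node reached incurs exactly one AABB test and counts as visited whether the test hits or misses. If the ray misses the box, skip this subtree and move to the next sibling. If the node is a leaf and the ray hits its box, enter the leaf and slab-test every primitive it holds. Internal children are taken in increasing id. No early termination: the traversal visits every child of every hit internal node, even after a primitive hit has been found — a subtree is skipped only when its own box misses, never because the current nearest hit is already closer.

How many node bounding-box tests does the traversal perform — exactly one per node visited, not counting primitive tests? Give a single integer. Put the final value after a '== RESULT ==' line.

Traverse from the root:
N0 x:[1,38] y:[27/2,69/2] z:[-3/2,17] -> hit [27/2,17], descend [1, 2, 6, 7]
  N1 x:[7,32] y:[49/2,69/2] z:[-3/2,8] -> miss, prune
  N2 x:[4,33] y:[26,65/2] z:[7,17] -> miss, prune
  N6 x:[1,19] y:[27/2,51/2] z:[-1,31/2] -> hit [27/2,31/2], descend [3, 9, 13]
    N3 x:[1,6] y:[27/2,35/2] z:[10,31/2] -> miss, prune
    N9 x:[16,17] y:[23,51/2] z:[11,23/2] -> miss, prune
    N13 x:[4,19] y:[14,23] z:[-1,11/2] -> miss, prune
  N7 x:[15,38] y:[27/2,22] z:[3/2,17] -> hit [15,17], descend [8, 14]
    N8 x:[15,38] y:[27/2,22] z:[15,17] -> hit [15,17] leaf, test {P8(miss), P10@t=15}
    N14 x:[20,35] y:[17,41/2] z:[3/2,25/2] -> miss, prune

Visited [0, 1, 2, 6, 3, 9, 13, 7, 8, 14]. Tests: 10 box, 1 leaf. Nearest: P10.

== RESULT ==
10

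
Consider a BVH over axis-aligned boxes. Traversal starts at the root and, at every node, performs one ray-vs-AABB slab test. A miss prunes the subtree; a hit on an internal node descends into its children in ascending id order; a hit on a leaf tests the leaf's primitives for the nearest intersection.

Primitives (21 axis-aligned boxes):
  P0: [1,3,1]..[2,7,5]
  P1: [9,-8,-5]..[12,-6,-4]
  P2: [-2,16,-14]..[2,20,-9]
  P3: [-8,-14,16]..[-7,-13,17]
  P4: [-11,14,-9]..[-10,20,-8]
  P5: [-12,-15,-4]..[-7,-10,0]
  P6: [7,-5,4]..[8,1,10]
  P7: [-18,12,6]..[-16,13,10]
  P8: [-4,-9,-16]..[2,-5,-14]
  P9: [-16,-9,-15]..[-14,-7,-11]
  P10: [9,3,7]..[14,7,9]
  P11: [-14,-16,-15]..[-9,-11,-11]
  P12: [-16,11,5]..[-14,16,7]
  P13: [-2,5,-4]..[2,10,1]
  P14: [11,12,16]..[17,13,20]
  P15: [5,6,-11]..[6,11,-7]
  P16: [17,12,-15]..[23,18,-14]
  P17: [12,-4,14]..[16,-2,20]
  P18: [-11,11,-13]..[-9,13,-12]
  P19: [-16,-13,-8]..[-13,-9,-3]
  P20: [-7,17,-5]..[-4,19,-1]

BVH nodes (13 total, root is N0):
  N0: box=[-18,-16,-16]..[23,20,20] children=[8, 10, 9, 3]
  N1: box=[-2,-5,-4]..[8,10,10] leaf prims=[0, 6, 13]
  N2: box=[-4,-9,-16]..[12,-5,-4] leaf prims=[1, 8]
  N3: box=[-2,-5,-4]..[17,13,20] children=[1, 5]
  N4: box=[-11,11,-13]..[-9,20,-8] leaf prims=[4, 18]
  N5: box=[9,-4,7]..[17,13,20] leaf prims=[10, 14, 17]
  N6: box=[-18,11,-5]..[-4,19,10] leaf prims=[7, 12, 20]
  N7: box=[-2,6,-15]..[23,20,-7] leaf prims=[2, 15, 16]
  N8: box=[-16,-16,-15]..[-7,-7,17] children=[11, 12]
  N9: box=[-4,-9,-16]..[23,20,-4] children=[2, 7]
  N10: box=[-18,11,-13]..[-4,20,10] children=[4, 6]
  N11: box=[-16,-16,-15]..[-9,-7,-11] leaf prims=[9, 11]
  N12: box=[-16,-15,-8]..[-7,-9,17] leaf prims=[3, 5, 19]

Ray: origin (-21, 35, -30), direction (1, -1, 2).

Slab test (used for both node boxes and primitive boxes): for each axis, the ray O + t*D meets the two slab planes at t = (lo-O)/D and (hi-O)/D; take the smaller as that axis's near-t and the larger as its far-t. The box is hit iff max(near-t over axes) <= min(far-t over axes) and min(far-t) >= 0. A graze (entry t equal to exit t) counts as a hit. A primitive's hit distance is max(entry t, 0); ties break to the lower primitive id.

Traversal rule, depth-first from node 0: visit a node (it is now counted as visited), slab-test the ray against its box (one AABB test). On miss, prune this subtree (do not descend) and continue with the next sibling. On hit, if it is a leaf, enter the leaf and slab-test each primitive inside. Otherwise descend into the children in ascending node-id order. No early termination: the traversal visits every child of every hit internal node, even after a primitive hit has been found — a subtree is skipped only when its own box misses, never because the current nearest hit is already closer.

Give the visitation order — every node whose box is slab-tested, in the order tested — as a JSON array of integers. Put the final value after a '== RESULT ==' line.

Traverse from the root:
N0 x:[3,44] y:[15,51] z:[7,25] -> hit [15,25], descend [3, 8, 9, 10]
  N3 x:[19,38] y:[22,40] z:[13,25] -> hit [22,25], descend [1, 5]
    N1 x:[19,29] y:[25,40] z:[13,20] -> miss, prune
    N5 x:[30,38] y:[22,39] z:[37/2,25] -> miss, prune
  N8 x:[5,14] y:[42,51] z:[15/2,47/2] -> miss, prune
  N9 x:[17,44] y:[15,44] z:[7,13] -> miss, prune
  N10 x:[3,17] y:[15,24] z:[17/2,20] -> hit [15,17], descend [4, 6]
    N4 x:[10,12] y:[15,24] z:[17/2,11] -> miss, prune
    N6 x:[3,17] y:[16,24] z:[25/2,20] -> hit [16,17] leaf, test {P7(miss), P12(miss), P20(miss)}

9 AABB tests over nodes [0, 3, 1, 5, 8, 9, 10, 4, 6]; 1 leaf entered; closest miss.

== RESULT ==
[0, 3, 1, 5, 8, 9, 10, 4, 6]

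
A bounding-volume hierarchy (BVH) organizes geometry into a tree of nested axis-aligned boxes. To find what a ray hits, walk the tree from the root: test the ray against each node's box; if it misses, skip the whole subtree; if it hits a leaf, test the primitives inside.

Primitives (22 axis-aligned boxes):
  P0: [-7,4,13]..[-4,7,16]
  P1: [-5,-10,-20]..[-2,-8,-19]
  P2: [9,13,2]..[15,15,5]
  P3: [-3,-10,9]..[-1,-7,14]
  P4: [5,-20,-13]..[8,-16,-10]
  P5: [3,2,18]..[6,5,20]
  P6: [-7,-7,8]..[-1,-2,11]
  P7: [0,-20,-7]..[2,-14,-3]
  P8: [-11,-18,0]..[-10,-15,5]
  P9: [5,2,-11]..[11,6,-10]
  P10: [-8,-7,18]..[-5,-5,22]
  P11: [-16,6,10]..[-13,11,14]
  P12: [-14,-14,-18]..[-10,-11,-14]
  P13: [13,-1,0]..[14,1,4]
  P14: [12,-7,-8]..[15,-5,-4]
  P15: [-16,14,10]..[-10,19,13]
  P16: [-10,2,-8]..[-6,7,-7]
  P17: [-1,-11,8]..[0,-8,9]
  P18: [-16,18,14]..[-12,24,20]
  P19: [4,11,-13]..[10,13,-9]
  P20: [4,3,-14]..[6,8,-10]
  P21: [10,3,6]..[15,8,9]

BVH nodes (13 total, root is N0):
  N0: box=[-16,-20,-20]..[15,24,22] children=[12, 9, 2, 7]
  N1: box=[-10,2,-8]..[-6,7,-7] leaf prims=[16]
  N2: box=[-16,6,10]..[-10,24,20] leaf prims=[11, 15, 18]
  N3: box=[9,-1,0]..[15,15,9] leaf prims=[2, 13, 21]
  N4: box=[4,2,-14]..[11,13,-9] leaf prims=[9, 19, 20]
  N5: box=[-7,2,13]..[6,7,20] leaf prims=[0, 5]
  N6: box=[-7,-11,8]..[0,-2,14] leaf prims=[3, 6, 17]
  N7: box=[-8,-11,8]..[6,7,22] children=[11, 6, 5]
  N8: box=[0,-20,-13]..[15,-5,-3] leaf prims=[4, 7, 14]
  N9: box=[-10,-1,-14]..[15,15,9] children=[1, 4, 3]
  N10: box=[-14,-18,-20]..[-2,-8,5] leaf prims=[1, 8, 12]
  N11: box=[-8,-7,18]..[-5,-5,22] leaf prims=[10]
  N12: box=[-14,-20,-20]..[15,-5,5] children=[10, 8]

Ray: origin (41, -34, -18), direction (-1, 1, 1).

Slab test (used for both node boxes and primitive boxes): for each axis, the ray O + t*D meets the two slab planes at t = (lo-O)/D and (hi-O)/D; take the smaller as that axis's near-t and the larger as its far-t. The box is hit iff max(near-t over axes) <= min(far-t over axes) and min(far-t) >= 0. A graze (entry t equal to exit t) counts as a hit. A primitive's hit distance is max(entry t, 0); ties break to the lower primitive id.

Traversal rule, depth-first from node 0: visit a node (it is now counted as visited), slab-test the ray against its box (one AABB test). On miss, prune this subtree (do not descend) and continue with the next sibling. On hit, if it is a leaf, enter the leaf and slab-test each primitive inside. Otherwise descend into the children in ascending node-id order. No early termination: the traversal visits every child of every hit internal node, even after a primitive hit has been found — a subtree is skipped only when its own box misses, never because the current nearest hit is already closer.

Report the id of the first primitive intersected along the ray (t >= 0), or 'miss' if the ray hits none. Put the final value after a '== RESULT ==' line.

Traverse from the root:
N0 x:[26,57] y:[14,58] z:[-2,40] -> hit [26,40], descend [2, 7, 9, 12]
  N2 x:[51,57] y:[40,58] z:[28,38] -> miss, prune
  N7 x:[35,49] y:[23,41] z:[26,40] -> hit [35,40], descend [5, 6, 11]
    N5 x:[35,48] y:[36,41] z:[31,38] -> hit [36,38] leaf, test {P0(miss), P5@t=36}
    N6 x:[41,48] y:[23,32] z:[26,32] -> miss, prune
    N11 x:[46,49] y:[27,29] z:[36,40] -> miss, prune
  N9 x:[26,51] y:[33,49] z:[4,27] -> miss, prune
  N12 x:[26,55] y:[14,29] z:[-2,23] -> miss, prune

Summary -> nodes [0, 2, 7, 5, 6, 11, 9, 12]; box-tests=8; leaf-entries=1; first=P5

== RESULT ==
5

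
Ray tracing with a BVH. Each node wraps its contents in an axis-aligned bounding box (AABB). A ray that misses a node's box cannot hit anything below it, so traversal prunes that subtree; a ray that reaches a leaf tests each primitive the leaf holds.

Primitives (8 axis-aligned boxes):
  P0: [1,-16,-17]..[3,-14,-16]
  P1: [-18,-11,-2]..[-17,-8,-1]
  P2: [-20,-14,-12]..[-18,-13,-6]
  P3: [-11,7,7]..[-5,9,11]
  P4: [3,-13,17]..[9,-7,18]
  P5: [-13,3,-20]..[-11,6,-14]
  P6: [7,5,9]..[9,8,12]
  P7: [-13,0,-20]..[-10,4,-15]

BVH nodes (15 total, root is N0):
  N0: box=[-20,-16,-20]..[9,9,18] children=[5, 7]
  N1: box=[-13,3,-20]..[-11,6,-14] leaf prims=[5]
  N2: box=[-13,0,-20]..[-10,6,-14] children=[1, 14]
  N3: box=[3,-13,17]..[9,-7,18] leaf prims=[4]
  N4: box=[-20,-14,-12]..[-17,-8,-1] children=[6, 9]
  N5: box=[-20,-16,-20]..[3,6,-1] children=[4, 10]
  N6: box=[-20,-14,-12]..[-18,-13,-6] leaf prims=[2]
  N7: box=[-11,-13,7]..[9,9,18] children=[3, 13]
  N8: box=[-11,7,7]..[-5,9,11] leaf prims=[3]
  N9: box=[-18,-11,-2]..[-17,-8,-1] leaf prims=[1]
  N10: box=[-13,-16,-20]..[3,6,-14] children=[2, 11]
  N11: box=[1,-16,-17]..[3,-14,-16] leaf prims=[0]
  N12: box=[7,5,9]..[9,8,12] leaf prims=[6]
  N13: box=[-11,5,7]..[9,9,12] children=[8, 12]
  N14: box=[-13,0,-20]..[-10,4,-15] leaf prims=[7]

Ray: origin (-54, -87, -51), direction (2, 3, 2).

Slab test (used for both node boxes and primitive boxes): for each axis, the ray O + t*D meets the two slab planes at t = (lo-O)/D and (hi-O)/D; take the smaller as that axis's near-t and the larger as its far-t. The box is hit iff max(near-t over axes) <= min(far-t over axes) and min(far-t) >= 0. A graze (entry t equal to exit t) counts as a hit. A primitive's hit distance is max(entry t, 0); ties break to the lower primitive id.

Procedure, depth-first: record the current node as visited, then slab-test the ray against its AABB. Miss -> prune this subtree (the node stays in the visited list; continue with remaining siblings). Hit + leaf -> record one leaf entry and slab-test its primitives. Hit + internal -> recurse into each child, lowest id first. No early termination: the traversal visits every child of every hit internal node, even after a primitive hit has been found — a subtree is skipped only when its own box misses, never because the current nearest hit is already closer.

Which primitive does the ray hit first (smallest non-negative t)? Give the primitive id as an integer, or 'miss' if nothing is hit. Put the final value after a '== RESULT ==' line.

Trace the traversal:
N0 x:[17,63/2] y:[71/3,32] z:[31/2,69/2] -> hit [71/3,63/2], descend [5, 7]
  N5 x:[17,57/2] y:[71/3,31] z:[31/2,25] -> hit [71/3,25], descend [4, 10]
    N4 x:[17,37/2] y:[73/3,79/3] z:[39/2,25] -> miss, prune
    N10 x:[41/2,57/2] y:[71/3,31] z:[31/2,37/2] -> miss, prune
  N7 x:[43/2,63/2] y:[74/3,32] z:[29,69/2] -> hit [29,63/2], descend [3, 13]
    N3 x:[57/2,63/2] y:[74/3,80/3] z:[34,69/2] -> miss, prune
    N13 x:[43/2,63/2] y:[92/3,32] z:[29,63/2] -> hit [92/3,63/2], descend [8, 12]
      N8 x:[43/2,49/2] y:[94/3,32] z:[29,31] -> miss, prune
      N12 x:[61/2,63/2] y:[92/3,95/3] z:[30,63/2] -> hit [92/3,63/2] leaf, test {P6@t=92/3}

Summary -> nodes [0, 5, 4, 10, 7, 3, 13, 8, 12]; box-tests=9; leaf-entries=1; first=P6

== RESULT ==
6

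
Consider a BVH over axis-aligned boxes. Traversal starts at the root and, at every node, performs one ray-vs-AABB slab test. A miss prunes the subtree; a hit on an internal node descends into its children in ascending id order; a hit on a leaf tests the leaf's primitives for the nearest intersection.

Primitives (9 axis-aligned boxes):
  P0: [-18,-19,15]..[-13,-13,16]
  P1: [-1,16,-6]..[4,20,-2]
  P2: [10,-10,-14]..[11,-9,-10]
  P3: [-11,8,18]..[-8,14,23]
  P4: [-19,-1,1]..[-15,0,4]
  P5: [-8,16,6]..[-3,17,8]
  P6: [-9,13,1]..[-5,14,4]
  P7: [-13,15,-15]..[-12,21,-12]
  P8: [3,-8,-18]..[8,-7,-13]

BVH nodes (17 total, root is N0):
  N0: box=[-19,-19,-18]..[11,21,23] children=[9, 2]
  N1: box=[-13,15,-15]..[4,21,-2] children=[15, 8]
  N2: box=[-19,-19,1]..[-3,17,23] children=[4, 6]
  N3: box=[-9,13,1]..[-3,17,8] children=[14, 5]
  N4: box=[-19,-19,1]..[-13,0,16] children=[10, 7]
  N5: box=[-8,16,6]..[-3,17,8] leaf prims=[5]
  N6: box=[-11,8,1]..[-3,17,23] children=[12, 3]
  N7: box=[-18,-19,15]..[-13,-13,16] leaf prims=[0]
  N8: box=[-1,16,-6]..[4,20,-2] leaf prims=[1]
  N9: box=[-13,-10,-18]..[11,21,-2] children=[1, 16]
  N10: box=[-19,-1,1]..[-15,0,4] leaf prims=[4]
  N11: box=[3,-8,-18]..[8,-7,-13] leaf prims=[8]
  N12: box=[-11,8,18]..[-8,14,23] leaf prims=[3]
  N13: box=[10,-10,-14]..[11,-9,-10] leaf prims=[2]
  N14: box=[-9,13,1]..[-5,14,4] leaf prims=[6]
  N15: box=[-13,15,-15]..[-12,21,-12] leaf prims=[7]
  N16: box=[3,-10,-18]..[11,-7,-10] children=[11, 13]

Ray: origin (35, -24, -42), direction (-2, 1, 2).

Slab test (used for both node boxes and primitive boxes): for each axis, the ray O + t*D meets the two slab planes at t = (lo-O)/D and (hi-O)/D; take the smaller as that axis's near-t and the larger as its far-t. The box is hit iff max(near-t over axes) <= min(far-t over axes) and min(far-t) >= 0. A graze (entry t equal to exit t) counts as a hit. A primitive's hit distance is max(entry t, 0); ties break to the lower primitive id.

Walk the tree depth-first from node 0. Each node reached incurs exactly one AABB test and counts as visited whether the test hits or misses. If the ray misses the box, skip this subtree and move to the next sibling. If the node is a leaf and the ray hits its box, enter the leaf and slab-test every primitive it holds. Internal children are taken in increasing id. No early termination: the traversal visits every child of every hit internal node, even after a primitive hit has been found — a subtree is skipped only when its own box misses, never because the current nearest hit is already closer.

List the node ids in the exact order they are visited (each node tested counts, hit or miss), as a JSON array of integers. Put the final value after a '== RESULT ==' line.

Walk:
N0 x:[12,27] y:[5,45] z:[12,65/2] -> hit [12,27], descend [2, 9]
  N2 x:[19,27] y:[5,41] z:[43/2,65/2] -> hit [43/2,27], descend [4, 6]
    N4 x:[24,27] y:[5,24] z:[43/2,29] -> hit [24,24], descend [7, 10]
      N7 x:[24,53/2] y:[5,11] z:[57/2,29] -> miss, prune
      N10 x:[25,27] y:[23,24] z:[43/2,23] -> miss, prune
    N6 x:[19,23] y:[32,41] z:[43/2,65/2] -> miss, prune
  N9 x:[12,24] y:[14,45] z:[12,20] -> hit [14,20], descend [1, 16]
    N1 x:[31/2,24] y:[39,45] z:[27/2,20] -> miss, prune
    N16 x:[12,16] y:[14,17] z:[12,16] -> hit [14,16], descend [11, 13]
      N11 x:[27/2,16] y:[16,17] z:[12,29/2] -> miss, prune
      N13 x:[12,25/2] y:[14,15] z:[14,16] -> miss, prune

11 AABB tests over nodes [0, 2, 4, 7, 10, 6, 9, 1, 16, 11, 13]; 0 leaves entered; closest miss.

== RESULT ==
[0, 2, 4, 7, 10, 6, 9, 1, 16, 11, 13]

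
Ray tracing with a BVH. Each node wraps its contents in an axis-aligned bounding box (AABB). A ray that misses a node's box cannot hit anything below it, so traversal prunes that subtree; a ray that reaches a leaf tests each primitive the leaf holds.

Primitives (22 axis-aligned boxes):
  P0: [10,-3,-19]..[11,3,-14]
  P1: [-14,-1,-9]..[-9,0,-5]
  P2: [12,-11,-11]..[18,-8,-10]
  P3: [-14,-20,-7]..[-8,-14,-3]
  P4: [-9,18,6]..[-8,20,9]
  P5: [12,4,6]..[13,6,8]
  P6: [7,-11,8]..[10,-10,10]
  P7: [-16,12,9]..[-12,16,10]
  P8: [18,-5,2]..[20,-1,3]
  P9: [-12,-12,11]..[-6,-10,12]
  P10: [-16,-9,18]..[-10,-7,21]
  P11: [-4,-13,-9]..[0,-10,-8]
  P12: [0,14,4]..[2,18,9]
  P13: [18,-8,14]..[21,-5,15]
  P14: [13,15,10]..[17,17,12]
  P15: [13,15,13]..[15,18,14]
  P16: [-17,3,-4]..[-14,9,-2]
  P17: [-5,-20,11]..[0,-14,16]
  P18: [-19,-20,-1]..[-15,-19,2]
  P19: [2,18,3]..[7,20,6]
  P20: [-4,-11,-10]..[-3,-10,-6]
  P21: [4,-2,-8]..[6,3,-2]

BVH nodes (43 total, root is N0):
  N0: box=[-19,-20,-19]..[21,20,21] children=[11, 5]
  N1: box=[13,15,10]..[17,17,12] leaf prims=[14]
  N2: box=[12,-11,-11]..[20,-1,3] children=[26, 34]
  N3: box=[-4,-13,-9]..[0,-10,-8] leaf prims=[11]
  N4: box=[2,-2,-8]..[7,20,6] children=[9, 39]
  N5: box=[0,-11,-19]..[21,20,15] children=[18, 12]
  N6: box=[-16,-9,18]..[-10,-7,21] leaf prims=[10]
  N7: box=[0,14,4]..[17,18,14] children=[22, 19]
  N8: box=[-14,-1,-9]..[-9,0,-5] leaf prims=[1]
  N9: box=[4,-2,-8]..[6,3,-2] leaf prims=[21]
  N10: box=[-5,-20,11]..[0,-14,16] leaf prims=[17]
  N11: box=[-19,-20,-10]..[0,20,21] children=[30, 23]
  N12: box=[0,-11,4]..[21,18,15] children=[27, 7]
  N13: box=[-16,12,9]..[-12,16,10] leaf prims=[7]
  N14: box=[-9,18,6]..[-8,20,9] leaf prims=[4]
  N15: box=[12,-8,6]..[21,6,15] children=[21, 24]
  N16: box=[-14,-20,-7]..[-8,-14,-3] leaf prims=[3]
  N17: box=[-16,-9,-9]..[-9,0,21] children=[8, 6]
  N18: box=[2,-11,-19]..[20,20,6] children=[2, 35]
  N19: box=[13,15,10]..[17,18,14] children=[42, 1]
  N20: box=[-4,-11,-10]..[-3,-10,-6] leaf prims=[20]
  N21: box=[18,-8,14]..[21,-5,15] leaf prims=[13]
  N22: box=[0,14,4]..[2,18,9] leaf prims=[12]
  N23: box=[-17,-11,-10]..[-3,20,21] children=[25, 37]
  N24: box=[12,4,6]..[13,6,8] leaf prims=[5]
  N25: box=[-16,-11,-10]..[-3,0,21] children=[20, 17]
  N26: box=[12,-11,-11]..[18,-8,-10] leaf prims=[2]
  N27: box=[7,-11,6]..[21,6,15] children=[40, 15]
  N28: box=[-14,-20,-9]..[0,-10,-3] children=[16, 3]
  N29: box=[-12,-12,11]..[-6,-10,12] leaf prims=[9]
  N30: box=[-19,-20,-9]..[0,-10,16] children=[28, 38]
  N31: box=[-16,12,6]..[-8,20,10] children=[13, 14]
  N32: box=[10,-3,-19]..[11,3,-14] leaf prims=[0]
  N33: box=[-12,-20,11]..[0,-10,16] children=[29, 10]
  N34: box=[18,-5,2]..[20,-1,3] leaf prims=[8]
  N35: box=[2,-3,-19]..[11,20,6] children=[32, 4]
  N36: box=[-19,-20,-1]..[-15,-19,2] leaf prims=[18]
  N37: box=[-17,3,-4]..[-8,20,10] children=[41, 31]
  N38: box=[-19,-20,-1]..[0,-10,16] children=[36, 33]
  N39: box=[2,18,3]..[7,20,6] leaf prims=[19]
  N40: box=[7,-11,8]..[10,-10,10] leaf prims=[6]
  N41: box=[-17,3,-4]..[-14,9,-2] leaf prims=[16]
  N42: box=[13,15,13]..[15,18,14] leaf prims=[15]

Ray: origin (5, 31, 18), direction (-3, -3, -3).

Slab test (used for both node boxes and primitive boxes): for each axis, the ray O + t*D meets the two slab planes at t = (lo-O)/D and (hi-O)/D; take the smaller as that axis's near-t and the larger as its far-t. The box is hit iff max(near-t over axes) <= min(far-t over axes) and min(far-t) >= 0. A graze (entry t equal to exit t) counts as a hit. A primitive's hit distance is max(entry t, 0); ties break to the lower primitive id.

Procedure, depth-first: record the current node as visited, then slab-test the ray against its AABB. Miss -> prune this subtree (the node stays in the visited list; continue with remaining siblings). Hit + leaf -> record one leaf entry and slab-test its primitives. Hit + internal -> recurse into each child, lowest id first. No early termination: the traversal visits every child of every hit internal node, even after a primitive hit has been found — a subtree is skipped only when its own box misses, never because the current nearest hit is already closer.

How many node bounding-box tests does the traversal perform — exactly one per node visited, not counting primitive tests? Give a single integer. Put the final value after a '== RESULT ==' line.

Trace the traversal:
N0 x:[-16/3,8] y:[11/3,17] z:[-1,37/3] -> hit [11/3,8], descend [5, 11]
  N5 x:[-16/3,5/3] y:[11/3,14] z:[1,37/3] -> miss, prune
  N11 x:[5/3,8] y:[11/3,17] z:[-1,28/3] -> hit [11/3,8], descend [23, 30]
    N23 x:[8/3,22/3] y:[11/3,14] z:[-1,28/3] -> hit [11/3,22/3], descend [25, 37]
      N25 x:[8/3,7] y:[31/3,14] z:[-1,28/3] -> miss, prune
      N37 x:[13/3,22/3] y:[11/3,28/3] z:[8/3,22/3] -> hit [13/3,22/3], descend [31, 41]
        N31 x:[13/3,7] y:[11/3,19/3] z:[8/3,4] -> miss, prune
        N41 x:[19/3,22/3] y:[22/3,28/3] z:[20/3,22/3] -> hit [22/3,22/3] leaf, test {P16@t=22/3}
    N30 x:[5/3,8] y:[41/3,17] z:[2/3,9] -> miss, prune

Summary -> nodes [0, 5, 11, 23, 25, 37, 31, 41, 30]; box-tests=9; leaf-entries=1; first=P16

== RESULT ==
9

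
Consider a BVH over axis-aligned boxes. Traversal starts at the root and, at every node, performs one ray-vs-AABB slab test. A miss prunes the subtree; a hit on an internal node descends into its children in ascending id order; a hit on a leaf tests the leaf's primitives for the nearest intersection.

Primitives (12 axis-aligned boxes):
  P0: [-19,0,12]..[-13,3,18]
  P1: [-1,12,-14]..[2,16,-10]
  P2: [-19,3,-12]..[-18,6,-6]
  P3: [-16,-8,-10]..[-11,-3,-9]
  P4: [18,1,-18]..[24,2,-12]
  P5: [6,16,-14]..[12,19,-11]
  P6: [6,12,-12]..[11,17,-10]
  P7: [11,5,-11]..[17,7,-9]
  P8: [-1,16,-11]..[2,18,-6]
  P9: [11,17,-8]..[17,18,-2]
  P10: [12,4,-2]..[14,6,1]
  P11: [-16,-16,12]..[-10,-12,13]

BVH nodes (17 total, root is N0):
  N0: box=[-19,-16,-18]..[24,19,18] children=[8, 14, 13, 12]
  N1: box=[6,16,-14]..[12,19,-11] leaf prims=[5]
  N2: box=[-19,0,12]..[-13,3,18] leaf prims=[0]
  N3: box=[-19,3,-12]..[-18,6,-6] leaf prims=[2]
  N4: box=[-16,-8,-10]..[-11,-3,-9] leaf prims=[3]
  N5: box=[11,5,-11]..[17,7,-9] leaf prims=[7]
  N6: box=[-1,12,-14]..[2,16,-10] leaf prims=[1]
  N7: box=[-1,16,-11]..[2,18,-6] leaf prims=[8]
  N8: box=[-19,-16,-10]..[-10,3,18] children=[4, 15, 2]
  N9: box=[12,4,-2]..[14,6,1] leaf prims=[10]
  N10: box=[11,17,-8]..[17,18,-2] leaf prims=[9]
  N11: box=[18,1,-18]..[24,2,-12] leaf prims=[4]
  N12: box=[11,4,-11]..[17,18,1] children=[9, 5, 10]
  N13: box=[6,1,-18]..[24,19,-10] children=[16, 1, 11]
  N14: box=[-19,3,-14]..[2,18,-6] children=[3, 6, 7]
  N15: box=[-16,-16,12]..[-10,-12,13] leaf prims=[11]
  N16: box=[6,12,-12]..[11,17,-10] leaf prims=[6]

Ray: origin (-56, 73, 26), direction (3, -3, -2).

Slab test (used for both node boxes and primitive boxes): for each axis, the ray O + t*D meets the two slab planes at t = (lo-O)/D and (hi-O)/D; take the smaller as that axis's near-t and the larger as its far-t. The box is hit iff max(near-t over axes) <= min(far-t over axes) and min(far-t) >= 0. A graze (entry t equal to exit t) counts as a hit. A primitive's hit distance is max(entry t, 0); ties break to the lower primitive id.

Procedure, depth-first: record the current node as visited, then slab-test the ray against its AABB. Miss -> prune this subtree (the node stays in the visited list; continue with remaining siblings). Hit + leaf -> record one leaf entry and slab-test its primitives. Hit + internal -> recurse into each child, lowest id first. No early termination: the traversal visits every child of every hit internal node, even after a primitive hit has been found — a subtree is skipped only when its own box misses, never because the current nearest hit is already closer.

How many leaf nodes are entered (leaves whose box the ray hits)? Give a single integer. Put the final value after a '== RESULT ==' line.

Walk:
N0 x:[37/3,80/3] y:[18,89/3] z:[4,22] -> hit [18,22], descend [8, 12, 13, 14]
  N8 x:[37/3,46/3] y:[70/3,89/3] z:[4,18] -> miss, prune
  N12 x:[67/3,73/3] y:[55/3,23] z:[25/2,37/2] -> miss, prune
  N13 x:[62/3,80/3] y:[18,24] z:[18,22] -> hit [62/3,22], descend [1, 11, 16]
    N1 x:[62/3,68/3] y:[18,19] z:[37/2,20] -> miss, prune
    N11 x:[74/3,80/3] y:[71/3,24] z:[19,22] -> miss, prune
    N16 x:[62/3,67/3] y:[56/3,61/3] z:[18,19] -> miss, prune
  N14 x:[37/3,58/3] y:[55/3,70/3] z:[16,20] -> hit [55/3,58/3], descend [3, 6, 7]
    N3 x:[37/3,38/3] y:[67/3,70/3] z:[16,19] -> miss, prune
    N6 x:[55/3,58/3] y:[19,61/3] z:[18,20] -> hit [19,58/3] leaf, test {P1@t=19}
    N7 x:[55/3,58/3] y:[55/3,19] z:[16,37/2] -> hit [55/3,37/2] leaf, test {P8@t=55/3}

11 AABB tests over nodes [0, 8, 12, 13, 1, 11, 16, 14, 3, 6, 7]; 2 leaves entered; closest P8.

== RESULT ==
2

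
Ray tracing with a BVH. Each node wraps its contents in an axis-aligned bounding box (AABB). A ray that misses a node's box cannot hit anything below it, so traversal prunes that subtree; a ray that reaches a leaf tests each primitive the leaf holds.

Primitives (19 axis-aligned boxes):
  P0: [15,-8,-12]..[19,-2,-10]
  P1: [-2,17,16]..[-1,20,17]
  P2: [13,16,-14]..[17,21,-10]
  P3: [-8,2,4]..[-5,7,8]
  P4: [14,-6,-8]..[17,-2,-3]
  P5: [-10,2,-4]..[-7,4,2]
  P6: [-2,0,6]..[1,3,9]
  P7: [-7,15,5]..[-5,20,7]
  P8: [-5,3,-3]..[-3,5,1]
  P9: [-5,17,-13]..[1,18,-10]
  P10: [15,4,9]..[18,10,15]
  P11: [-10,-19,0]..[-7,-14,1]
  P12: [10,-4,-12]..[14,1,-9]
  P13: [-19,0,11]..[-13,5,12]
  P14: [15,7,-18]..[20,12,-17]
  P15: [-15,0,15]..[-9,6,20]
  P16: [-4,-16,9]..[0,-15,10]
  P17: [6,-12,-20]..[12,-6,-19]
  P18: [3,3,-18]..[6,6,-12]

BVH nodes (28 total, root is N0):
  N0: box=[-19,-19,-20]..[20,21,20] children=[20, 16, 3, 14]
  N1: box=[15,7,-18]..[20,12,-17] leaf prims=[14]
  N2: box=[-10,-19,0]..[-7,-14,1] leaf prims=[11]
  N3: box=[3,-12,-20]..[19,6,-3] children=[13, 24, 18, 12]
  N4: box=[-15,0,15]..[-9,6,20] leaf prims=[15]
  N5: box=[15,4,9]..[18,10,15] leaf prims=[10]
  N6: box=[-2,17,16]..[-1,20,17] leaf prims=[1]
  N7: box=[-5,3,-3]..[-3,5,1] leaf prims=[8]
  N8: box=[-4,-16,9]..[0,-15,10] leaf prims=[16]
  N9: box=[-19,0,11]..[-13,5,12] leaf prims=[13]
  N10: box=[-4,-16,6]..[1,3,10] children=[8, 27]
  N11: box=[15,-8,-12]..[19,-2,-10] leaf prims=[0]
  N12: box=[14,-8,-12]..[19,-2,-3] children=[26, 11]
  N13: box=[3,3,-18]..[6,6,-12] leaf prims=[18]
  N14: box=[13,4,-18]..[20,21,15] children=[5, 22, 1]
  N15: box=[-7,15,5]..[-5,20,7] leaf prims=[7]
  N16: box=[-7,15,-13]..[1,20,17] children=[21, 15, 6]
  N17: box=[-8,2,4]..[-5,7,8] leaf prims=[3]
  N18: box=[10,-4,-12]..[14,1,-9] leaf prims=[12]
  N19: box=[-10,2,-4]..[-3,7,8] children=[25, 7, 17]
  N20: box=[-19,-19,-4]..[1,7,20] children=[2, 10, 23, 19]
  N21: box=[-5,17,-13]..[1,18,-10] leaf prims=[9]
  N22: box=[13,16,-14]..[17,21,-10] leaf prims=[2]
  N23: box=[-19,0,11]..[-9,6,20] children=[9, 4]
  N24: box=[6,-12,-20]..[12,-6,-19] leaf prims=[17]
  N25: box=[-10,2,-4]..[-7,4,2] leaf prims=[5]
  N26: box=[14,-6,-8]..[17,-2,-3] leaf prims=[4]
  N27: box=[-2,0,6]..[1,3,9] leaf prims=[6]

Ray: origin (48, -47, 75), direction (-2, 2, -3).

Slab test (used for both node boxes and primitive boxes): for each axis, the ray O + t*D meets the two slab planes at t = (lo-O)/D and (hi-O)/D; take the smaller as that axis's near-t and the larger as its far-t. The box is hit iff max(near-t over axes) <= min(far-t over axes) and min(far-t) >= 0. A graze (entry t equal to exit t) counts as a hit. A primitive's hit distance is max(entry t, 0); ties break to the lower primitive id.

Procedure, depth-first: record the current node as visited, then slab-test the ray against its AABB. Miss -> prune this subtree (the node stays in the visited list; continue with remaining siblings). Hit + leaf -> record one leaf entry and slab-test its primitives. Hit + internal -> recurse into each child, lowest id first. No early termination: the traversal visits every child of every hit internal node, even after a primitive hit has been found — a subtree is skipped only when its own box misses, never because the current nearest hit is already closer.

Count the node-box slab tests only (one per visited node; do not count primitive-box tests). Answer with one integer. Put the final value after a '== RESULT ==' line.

Walk:
N0 x:[14,67/2] y:[14,34] z:[55/3,95/3] -> hit [55/3,95/3], descend [3, 14, 16, 20]
  N3 x:[29/2,45/2] y:[35/2,53/2] z:[26,95/3] -> miss, prune
  N14 x:[14,35/2] y:[51/2,34] z:[20,31] -> miss, prune
  N16 x:[47/2,55/2] y:[31,67/2] z:[58/3,88/3] -> miss, prune
  N20 x:[47/2,67/2] y:[14,27] z:[55/3,79/3] -> hit [47/2,79/3], descend [2, 10, 19, 23]
    N2 x:[55/2,29] y:[14,33/2] z:[74/3,25] -> miss, prune
    N10 x:[47/2,26] y:[31/2,25] z:[65/3,23] -> miss, prune
    N19 x:[51/2,29] y:[49/2,27] z:[67/3,79/3] -> hit [51/2,79/3], descend [7, 17, 25]
      N7 x:[51/2,53/2] y:[25,26] z:[74/3,26] -> hit [51/2,26] leaf, test {P8@t=51/2}
      N17 x:[53/2,28] y:[49/2,27] z:[67/3,71/3] -> miss, prune
      N25 x:[55/2,29] y:[49/2,51/2] z:[73/3,79/3] -> miss, prune
    N23 x:[57/2,67/2] y:[47/2,53/2] z:[55/3,64/3] -> miss, prune

order=[0, 3, 14, 16, 20, 2, 10, 19, 7, 17, 25, 23]  |boxes|=12  |leaves|=1  hit=P8

== RESULT ==
12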